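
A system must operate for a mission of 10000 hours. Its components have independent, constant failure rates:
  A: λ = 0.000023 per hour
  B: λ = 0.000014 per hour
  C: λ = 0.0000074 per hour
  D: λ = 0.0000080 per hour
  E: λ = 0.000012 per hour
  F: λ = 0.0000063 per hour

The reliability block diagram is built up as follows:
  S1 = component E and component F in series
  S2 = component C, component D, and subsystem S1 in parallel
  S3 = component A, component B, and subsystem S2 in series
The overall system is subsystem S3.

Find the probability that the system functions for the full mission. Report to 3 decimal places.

R(A) = exp(−0.000023 × 10000) = 0.79453
R(B) = exp(−0.000014 × 10000) = 0.86936
R(C) = exp(−0.0000074 × 10000) = 0.92867
R(D) = exp(−0.0000080 × 10000) = 0.92312
R(E) = exp(−0.000012 × 10000) = 0.88692
R(F) = exp(−0.0000063 × 10000) = 0.93894
Series (E and F): 0.88692 × 0.93894 = 0.83276
Parallel (C, D, and [0.83276]): 1 − (1 − 0.92867)(1 − 0.92312)(1 − 0.83276) = 0.99908
Series (A, B, and [0.99908]): 0.79453 × 0.86936 × 0.99908 = 0.690

0.690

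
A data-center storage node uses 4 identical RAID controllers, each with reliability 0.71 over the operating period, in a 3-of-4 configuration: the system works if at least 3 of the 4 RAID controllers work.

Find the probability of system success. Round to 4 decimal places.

0.6693

R = Σ_{i=3}^{4} C(4,i) p^i (1−p)^{4−i} with p = 0.71
C(4,3)·0.71^3·0.29^1 = 0.415177
C(4,4)·0.71^4·0.29^0 = 0.254117
Sum = 0.6693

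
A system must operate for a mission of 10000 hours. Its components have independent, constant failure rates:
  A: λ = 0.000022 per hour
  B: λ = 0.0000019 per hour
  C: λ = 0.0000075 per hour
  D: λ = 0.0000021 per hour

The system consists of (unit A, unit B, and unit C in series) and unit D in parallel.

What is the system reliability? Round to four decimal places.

R(A) = exp(−0.000022 × 10000) = 0.802519
R(B) = exp(−0.0000019 × 10000) = 0.981179
R(C) = exp(−0.0000075 × 10000) = 0.927743
R(D) = exp(−0.0000021 × 10000) = 0.979219
Series (A, B, and C): 0.802519 × 0.981179 × 0.927743 = 0.730519
Parallel ([0.730519] and D): 1 − (1 − 0.730519)(1 − 0.979219) = 0.9944

0.9944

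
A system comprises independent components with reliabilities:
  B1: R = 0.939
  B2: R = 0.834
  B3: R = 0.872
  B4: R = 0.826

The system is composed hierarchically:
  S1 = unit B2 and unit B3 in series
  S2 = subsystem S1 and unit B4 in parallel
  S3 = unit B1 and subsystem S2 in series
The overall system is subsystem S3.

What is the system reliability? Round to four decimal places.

Series (B2 and B3): 0.834000 × 0.872000 = 0.727248
Parallel ([0.727248] and B4): 1 − (1 − 0.727248)(1 − 0.826000) = 0.952541
Series (B1 and [0.952541]): 0.939000 × 0.952541 = 0.8944

0.8944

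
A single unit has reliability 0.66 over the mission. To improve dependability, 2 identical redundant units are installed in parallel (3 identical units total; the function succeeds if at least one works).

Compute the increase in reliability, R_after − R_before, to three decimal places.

0.301

R_before = 0.66
R_after = 1 − (1 − 0.66)^3 = 0.961
ΔR = 0.961 − 0.66 = 0.301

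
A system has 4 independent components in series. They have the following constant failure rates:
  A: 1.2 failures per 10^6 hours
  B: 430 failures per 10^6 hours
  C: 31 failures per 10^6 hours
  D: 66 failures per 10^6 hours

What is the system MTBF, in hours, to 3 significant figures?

Series of exponential components: λ_sys = Σ λ_i
λ_sys = 0.0000012 + 0.00043 + 0.000031 + 0.000066 = 5.2820e-04 /h
MTBF = 1 / λ_sys = 1890 h

1890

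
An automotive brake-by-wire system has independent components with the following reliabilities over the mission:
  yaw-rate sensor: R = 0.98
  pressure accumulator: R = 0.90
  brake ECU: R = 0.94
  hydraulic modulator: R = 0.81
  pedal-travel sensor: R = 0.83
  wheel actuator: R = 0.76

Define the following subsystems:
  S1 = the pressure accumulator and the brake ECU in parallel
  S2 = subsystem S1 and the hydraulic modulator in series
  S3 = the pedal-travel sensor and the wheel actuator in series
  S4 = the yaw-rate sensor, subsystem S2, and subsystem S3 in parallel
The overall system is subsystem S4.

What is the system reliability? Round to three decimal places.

0.999

Parallel (pressure accumulator and brake ECU): 1 − (1 − 0.90000)(1 − 0.94000) = 0.99400
Series ([0.99400] and hydraulic modulator): 0.99400 × 0.81000 = 0.80514
Series (pedal-travel sensor and wheel actuator): 0.83000 × 0.76000 = 0.63080
Parallel (yaw-rate sensor, [0.80514], and [0.63080]): 1 − (1 − 0.98000)(1 − 0.80514)(1 − 0.63080) = 0.999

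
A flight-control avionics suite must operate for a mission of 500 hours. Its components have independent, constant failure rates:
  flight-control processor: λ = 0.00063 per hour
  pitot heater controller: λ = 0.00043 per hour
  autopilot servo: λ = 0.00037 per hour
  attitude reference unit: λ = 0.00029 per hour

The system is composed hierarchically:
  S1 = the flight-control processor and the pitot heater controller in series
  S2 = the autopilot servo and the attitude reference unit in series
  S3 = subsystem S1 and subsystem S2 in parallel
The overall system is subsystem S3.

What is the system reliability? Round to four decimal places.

0.8844

R(flight-control processor) = exp(−0.00063 × 500) = 0.729789
R(pitot heater controller) = exp(−0.00043 × 500) = 0.806541
R(autopilot servo) = exp(−0.00037 × 500) = 0.831104
R(attitude reference unit) = exp(−0.00029 × 500) = 0.865022
Series (flight-control processor and pitot heater controller): 0.729789 × 0.806541 = 0.588605
Series (autopilot servo and attitude reference unit): 0.831104 × 0.865022 = 0.718923
Parallel ([0.588605] and [0.718923]): 1 − (1 − 0.588605)(1 − 0.718923) = 0.8844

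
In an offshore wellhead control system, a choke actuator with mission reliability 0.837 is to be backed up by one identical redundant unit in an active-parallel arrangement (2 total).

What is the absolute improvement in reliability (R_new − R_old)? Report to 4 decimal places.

R_before = 0.837
R_after = 1 − (1 − 0.837)^2 = 0.9734
ΔR = 0.9734 − 0.837 = 0.1364

0.1364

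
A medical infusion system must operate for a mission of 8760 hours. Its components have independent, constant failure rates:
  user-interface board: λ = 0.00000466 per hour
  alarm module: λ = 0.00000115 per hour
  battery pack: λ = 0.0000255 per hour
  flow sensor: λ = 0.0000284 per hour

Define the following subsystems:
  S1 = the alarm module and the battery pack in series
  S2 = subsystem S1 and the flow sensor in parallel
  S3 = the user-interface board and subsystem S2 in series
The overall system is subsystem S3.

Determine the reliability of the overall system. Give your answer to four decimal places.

R(user-interface board) = exp(−0.00000466 × 8760) = 0.960000
R(alarm module) = exp(−0.00000115 × 8760) = 0.989977
R(battery pack) = exp(−0.0000255 × 8760) = 0.799811
R(flow sensor) = exp(−0.0000284 × 8760) = 0.779748
Series (alarm module and battery pack): 0.989977 × 0.799811 = 0.791794
Parallel ([0.791794] and flow sensor): 1 − (1 − 0.791794)(1 − 0.779748) = 0.954142
Series (user-interface board and [0.954142]): 0.960000 × 0.954142 = 0.9160

0.9160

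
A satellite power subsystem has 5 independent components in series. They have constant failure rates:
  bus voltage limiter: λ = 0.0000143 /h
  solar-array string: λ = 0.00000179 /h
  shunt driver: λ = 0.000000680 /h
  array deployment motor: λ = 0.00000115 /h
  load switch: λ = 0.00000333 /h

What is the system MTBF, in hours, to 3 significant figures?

Series of exponential components: λ_sys = Σ λ_i
λ_sys = 0.0000143 + 0.00000179 + 0.000000680 + 0.00000115 + 0.00000333 = 2.1250e-05 /h
MTBF = 1 / λ_sys = 47100 h

47100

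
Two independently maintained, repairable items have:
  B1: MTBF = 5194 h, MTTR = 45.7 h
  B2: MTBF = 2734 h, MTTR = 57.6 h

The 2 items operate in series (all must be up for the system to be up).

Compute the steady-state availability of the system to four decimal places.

A(B1) = MTBF/(MTBF+MTTR) = 5194/(5194+45.7) = 0.991278
A(B2) = MTBF/(MTBF+MTTR) = 2734/(2734+57.6) = 0.979367
Series availability: 0.991278 × 0.979367 = 0.9708

0.9708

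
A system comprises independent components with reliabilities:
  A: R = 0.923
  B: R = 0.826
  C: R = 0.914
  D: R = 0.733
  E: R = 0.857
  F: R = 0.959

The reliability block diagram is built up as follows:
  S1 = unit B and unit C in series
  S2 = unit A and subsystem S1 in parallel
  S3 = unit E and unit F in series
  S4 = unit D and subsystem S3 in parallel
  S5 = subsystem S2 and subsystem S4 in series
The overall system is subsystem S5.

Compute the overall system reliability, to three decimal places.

0.934

Series (B and C): 0.82600 × 0.91400 = 0.75496
Parallel (A and [0.75496]): 1 − (1 − 0.92300)(1 − 0.75496) = 0.98113
Series (E and F): 0.85700 × 0.95900 = 0.82186
Parallel (D and [0.82186]): 1 − (1 − 0.73300)(1 − 0.82186) = 0.95244
Series ([0.98113] and [0.95244]): 0.98113 × 0.95244 = 0.934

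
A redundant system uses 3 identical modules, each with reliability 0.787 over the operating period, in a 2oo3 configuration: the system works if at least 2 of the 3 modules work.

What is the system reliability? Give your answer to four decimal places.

R = Σ_{i=2}^{3} C(3,i) p^i (1−p)^{3−i} with p = 0.787
C(3,2)·0.787^2·0.213^1 = 0.395777
C(3,3)·0.787^3·0.213^0 = 0.487443
Sum = 0.8832

0.8832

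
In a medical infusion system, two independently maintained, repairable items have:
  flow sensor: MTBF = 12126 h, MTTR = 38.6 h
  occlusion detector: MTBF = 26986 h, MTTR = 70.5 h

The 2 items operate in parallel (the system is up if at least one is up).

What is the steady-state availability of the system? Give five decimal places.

A(flow sensor) = MTBF/(MTBF+MTTR) = 12126/(12126+38.6) = 0.996827
A(occlusion detector) = MTBF/(MTBF+MTTR) = 26986/(26986+70.5) = 0.997394
Parallel availability: 1 − (1 − 0.996827)(1 − 0.997394) = 0.99999

0.99999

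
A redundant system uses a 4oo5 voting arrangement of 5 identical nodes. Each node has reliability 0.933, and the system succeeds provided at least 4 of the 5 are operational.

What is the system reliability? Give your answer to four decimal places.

0.9608

R = Σ_{i=4}^{5} C(5,i) p^i (1−p)^{5−i} with p = 0.933
C(5,4)·0.933^4·0.067^1 = 0.253847
C(5,5)·0.933^5·0.067^0 = 0.706982
Sum = 0.9608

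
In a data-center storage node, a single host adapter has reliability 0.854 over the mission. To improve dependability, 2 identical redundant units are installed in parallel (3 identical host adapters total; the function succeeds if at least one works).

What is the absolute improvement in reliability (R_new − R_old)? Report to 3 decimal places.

0.143

R_before = 0.854
R_after = 1 − (1 − 0.854)^3 = 0.997
ΔR = 0.997 − 0.854 = 0.143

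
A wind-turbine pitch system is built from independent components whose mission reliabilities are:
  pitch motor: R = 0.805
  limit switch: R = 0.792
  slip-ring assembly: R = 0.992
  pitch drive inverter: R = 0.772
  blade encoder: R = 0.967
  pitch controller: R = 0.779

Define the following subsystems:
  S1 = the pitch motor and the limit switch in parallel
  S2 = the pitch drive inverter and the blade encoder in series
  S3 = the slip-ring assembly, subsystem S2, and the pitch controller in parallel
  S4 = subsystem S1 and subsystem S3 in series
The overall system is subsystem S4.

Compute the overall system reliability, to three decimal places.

0.959

Parallel (pitch motor and limit switch): 1 − (1 − 0.80500)(1 − 0.79200) = 0.95944
Series (pitch drive inverter and blade encoder): 0.77200 × 0.96700 = 0.74652
Parallel (slip-ring assembly, [0.74652], and pitch controller): 1 − (1 − 0.99200)(1 − 0.74652)(1 − 0.77900) = 0.99955
Series ([0.95944] and [0.99955]): 0.95944 × 0.99955 = 0.959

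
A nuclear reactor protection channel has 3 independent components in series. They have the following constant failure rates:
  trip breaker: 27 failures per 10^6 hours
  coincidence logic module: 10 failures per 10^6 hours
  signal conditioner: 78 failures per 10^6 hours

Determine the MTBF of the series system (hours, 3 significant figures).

Series of exponential components: λ_sys = Σ λ_i
λ_sys = 0.000027 + 0.000010 + 0.000078 = 1.1500e-04 /h
MTBF = 1 / λ_sys = 8700 h

8700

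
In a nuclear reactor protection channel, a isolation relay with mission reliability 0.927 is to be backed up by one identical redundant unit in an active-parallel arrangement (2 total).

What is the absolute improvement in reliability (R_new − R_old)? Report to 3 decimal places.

R_before = 0.927
R_after = 1 − (1 − 0.927)^2 = 0.995
ΔR = 0.995 − 0.927 = 0.068

0.068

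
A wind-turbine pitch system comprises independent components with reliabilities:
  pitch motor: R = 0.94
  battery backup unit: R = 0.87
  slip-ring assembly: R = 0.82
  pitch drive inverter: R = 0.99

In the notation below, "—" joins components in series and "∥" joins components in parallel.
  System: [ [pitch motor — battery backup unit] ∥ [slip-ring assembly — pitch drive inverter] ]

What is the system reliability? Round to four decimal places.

0.9657

Series (pitch motor and battery backup unit): 0.940000 × 0.870000 = 0.817800
Series (slip-ring assembly and pitch drive inverter): 0.820000 × 0.990000 = 0.811800
Parallel ([0.817800] and [0.811800]): 1 − (1 − 0.817800)(1 − 0.811800) = 0.9657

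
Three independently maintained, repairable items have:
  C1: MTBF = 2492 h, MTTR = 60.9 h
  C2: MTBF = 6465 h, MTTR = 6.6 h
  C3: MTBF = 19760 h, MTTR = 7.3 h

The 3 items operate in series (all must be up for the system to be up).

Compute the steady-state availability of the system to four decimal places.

A(C1) = MTBF/(MTBF+MTTR) = 2492/(2492+60.9) = 0.976145
A(C2) = MTBF/(MTBF+MTTR) = 6465/(6465+6.6) = 0.998980
A(C3) = MTBF/(MTBF+MTTR) = 19760/(19760+7.3) = 0.999631
Series availability: 0.976145 × 0.998980 × 0.999631 = 0.9748

0.9748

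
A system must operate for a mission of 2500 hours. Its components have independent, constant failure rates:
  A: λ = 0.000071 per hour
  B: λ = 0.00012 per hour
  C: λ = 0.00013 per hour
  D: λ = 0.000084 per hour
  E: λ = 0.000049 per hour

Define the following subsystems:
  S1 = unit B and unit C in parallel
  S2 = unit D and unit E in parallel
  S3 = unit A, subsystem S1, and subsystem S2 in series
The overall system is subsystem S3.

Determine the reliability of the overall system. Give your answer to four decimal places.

R(A) = exp(−0.000071 × 2500) = 0.837361
R(B) = exp(−0.00012 × 2500) = 0.740818
R(C) = exp(−0.00013 × 2500) = 0.722527
R(D) = exp(−0.000084 × 2500) = 0.810584
R(E) = exp(−0.000049 × 2500) = 0.884706
Parallel (B and C): 1 − (1 − 0.740818)(1 − 0.722527) = 0.928084
Parallel (D and E): 1 − (1 − 0.810584)(1 − 0.884706) = 0.978161
Series (A, [0.928084], and [0.978161]): 0.837361 × 0.928084 × 0.978161 = 0.7602

0.7602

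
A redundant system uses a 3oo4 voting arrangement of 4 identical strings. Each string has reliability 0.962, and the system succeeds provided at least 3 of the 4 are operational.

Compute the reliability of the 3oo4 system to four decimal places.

R = Σ_{i=3}^{4} C(4,i) p^i (1−p)^{4−i} with p = 0.962
C(4,3)·0.962^3·0.038^1 = 0.135322
C(4,4)·0.962^4·0.038^0 = 0.856447
Sum = 0.9918

0.9918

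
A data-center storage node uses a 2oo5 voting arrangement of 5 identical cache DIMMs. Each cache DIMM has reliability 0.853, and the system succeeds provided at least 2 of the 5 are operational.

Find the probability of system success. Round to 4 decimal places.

R = Σ_{i=2}^{5} C(5,i) p^i (1−p)^{5−i} with p = 0.853
C(5,2)·0.853^2·0.147^3 = 0.023113
C(5,3)·0.853^3·0.147^2 = 0.134116
C(5,4)·0.853^4·0.147^1 = 0.389120
C(5,5)·0.853^5·0.147^0 = 0.451591
Sum = 0.9979

0.9979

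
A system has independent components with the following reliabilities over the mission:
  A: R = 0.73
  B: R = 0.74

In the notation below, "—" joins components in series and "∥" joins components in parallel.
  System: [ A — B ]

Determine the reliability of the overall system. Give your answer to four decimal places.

0.5402

Series (A and B): 0.730000 × 0.740000 = 0.5402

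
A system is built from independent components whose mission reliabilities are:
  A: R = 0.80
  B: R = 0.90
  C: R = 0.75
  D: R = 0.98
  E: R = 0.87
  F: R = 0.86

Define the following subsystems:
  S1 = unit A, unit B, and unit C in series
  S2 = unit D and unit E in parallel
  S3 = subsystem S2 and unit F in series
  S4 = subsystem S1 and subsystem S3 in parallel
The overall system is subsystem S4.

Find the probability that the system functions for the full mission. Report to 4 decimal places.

Series (A, B, and C): 0.800000 × 0.900000 × 0.750000 = 0.540000
Parallel (D and E): 1 − (1 − 0.980000)(1 − 0.870000) = 0.997400
Series ([0.997400] and F): 0.997400 × 0.860000 = 0.857764
Parallel ([0.540000] and [0.857764]): 1 − (1 − 0.540000)(1 − 0.857764) = 0.9346

0.9346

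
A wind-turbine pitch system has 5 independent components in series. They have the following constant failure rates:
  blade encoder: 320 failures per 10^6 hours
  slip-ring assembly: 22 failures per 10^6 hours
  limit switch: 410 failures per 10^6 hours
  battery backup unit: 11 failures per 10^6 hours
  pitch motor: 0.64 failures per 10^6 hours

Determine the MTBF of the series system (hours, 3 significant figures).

1310

Series of exponential components: λ_sys = Σ λ_i
λ_sys = 0.00032 + 0.000022 + 0.00041 + 0.000011 + 0.00000064 = 7.6364e-04 /h
MTBF = 1 / λ_sys = 1310 h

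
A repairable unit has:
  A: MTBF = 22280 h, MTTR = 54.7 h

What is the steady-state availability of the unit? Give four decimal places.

0.9976

A(A) = MTBF/(MTBF+MTTR) = 22280/(22280+54.7) = 0.9976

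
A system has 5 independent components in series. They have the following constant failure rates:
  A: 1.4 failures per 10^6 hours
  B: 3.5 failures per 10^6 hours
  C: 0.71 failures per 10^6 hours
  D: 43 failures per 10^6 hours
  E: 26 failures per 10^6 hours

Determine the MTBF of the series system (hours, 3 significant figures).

Series of exponential components: λ_sys = Σ λ_i
λ_sys = 0.0000014 + 0.0000035 + 0.00000071 + 0.000043 + 0.000026 = 7.4610e-05 /h
MTBF = 1 / λ_sys = 13400 h

13400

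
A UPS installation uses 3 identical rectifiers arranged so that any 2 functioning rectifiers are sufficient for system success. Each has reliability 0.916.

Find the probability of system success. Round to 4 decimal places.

0.9800

R = Σ_{i=2}^{3} C(3,i) p^i (1−p)^{3−i} with p = 0.916
C(3,2)·0.916^2·0.084^1 = 0.211442
C(3,3)·0.916^3·0.084^0 = 0.768575
Sum = 0.9800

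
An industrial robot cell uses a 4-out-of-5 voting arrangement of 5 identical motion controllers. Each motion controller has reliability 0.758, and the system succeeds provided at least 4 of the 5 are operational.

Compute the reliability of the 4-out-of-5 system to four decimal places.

R = Σ_{i=4}^{5} C(5,i) p^i (1−p)^{5−i} with p = 0.758
C(5,4)·0.758^4·0.242^1 = 0.399450
C(5,5)·0.758^5·0.242^0 = 0.250234
Sum = 0.6497

0.6497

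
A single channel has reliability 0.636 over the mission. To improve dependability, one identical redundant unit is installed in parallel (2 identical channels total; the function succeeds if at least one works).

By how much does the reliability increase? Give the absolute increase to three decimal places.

R_before = 0.636
R_after = 1 − (1 − 0.636)^2 = 0.868
ΔR = 0.868 − 0.636 = 0.232

0.232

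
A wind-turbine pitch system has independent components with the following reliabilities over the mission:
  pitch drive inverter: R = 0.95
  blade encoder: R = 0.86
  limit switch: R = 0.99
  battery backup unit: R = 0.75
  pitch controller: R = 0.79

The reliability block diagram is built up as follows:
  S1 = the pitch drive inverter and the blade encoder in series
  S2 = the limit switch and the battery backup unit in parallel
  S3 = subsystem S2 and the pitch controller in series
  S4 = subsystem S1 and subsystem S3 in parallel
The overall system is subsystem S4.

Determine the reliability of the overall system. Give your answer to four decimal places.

Series (pitch drive inverter and blade encoder): 0.950000 × 0.860000 = 0.817000
Parallel (limit switch and battery backup unit): 1 − (1 − 0.990000)(1 − 0.750000) = 0.997500
Series ([0.997500] and pitch controller): 0.997500 × 0.790000 = 0.788025
Parallel ([0.817000] and [0.788025]): 1 − (1 − 0.817000)(1 − 0.788025) = 0.9612

0.9612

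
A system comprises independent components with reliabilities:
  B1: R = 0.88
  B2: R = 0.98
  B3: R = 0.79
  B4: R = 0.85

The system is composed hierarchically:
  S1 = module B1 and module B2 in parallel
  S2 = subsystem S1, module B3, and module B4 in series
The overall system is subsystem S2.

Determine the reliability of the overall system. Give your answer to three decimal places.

0.670

Parallel (B1 and B2): 1 − (1 − 0.88000)(1 − 0.98000) = 0.99760
Series ([0.99760], B3, and B4): 0.99760 × 0.79000 × 0.85000 = 0.670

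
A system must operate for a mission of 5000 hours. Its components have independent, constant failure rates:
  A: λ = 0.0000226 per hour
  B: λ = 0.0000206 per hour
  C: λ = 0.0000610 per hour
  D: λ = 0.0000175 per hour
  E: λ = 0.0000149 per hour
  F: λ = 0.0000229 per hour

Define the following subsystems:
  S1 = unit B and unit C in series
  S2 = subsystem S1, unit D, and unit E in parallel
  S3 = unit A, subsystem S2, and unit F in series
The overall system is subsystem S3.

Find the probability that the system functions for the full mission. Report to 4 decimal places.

0.7949

R(A) = exp(−0.0000226 × 5000) = 0.893151
R(B) = exp(−0.0000206 × 5000) = 0.902127
R(C) = exp(−0.0000610 × 5000) = 0.737123
R(D) = exp(−0.0000175 × 5000) = 0.916219
R(E) = exp(−0.0000149 × 5000) = 0.928207
R(F) = exp(−0.0000229 × 5000) = 0.891812
Series (B and C): 0.902127 × 0.737123 = 0.664979
Parallel ([0.664979], D, and E): 1 − (1 − 0.664979)(1 − 0.916219)(1 − 0.928207) = 0.997985
Series (A, [0.997985], and F): 0.893151 × 0.997985 × 0.891812 = 0.7949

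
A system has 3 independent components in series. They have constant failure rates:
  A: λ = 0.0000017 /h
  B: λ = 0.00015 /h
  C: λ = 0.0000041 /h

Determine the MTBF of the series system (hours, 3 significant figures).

Series of exponential components: λ_sys = Σ λ_i
λ_sys = 0.0000017 + 0.00015 + 0.0000041 = 1.5580e-04 /h
MTBF = 1 / λ_sys = 6420 h

6420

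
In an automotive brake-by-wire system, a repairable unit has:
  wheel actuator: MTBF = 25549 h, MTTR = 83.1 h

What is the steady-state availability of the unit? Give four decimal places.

0.9968

A(wheel actuator) = MTBF/(MTBF+MTTR) = 25549/(25549+83.1) = 0.9968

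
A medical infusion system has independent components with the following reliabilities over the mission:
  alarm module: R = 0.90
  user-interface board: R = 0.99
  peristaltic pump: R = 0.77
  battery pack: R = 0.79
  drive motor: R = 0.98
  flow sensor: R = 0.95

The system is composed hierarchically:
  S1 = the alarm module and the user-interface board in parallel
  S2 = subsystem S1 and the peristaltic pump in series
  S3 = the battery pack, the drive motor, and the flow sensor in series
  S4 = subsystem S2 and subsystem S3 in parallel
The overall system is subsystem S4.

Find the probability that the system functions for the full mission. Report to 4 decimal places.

0.9390

Parallel (alarm module and user-interface board): 1 − (1 − 0.900000)(1 − 0.990000) = 0.999000
Series ([0.999000] and peristaltic pump): 0.999000 × 0.770000 = 0.769230
Series (battery pack, drive motor, and flow sensor): 0.790000 × 0.980000 × 0.950000 = 0.735490
Parallel ([0.769230] and [0.735490]): 1 − (1 − 0.769230)(1 − 0.735490) = 0.9390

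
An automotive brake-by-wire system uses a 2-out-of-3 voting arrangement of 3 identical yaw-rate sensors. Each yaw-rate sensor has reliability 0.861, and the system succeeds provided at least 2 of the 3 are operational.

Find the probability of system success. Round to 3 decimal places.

0.947

R = Σ_{i=2}^{3} C(3,i) p^i (1−p)^{3−i} with p = 0.861
C(3,2)·0.861^2·0.139^1 = 0.30913
C(3,3)·0.861^3·0.139^0 = 0.63828
Sum = 0.947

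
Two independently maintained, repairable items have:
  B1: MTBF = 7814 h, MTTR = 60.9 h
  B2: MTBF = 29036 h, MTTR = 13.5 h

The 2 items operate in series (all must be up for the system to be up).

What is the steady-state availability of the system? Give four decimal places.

0.9918

A(B1) = MTBF/(MTBF+MTTR) = 7814/(7814+60.9) = 0.992267
A(B2) = MTBF/(MTBF+MTTR) = 29036/(29036+13.5) = 0.999535
Series availability: 0.992267 × 0.999535 = 0.9918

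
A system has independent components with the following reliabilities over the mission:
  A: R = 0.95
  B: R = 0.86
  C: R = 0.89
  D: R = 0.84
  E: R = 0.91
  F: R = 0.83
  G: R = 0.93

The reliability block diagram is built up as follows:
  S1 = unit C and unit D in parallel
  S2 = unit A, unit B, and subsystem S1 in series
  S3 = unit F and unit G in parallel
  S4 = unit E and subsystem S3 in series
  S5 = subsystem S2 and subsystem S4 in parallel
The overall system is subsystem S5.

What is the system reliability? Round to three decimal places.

Parallel (C and D): 1 − (1 − 0.89000)(1 − 0.84000) = 0.98240
Series (A, B, and [0.98240]): 0.95000 × 0.86000 × 0.98240 = 0.80262
Parallel (F and G): 1 − (1 − 0.83000)(1 − 0.93000) = 0.98810
Series (E and [0.98810]): 0.91000 × 0.98810 = 0.89917
Parallel ([0.80262] and [0.89917]): 1 − (1 − 0.80262)(1 − 0.89917) = 0.980

0.980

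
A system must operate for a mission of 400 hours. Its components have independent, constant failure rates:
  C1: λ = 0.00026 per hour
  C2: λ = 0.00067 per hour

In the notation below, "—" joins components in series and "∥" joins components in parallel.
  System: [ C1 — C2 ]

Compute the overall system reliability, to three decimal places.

R(C1) = exp(−0.00026 × 400) = 0.90123
R(C2) = exp(−0.00067 × 400) = 0.76491
Series (C1 and C2): 0.90123 × 0.76491 = 0.689

0.689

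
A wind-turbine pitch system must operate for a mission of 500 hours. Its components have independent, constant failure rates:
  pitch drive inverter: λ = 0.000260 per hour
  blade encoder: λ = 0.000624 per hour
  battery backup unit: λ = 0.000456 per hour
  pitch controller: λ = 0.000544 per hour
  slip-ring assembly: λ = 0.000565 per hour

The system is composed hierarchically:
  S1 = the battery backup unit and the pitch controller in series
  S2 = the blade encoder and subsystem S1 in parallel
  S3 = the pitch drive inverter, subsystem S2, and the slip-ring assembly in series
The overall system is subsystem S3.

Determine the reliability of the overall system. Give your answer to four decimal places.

0.5922

R(pitch drive inverter) = exp(−0.000260 × 500) = 0.878095
R(blade encoder) = exp(−0.000624 × 500) = 0.731982
R(battery backup unit) = exp(−0.000456 × 500) = 0.796124
R(pitch controller) = exp(−0.000544 × 500) = 0.761854
R(slip-ring assembly) = exp(−0.000565 × 500) = 0.753897
Series (battery backup unit and pitch controller): 0.796124 × 0.761854 = 0.606530
Parallel (blade encoder and [0.606530]): 1 − (1 − 0.731982)(1 − 0.606530) = 0.894543
Series (pitch drive inverter, [0.894543], and slip-ring assembly): 0.878095 × 0.894543 × 0.753897 = 0.5922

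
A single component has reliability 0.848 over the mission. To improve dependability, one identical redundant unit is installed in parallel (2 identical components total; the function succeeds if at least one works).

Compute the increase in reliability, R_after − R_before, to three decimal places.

0.129

R_before = 0.848
R_after = 1 − (1 − 0.848)^2 = 0.977
ΔR = 0.977 − 0.848 = 0.129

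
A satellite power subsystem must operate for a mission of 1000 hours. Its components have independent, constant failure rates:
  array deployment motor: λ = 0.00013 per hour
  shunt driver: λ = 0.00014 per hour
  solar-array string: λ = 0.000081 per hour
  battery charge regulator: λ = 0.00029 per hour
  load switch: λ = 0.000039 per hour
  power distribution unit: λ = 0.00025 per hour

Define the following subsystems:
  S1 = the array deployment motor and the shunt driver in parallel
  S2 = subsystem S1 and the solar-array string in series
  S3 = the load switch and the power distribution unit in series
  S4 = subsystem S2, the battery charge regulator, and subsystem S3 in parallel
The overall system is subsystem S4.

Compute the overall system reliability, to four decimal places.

R(array deployment motor) = exp(−0.00013 × 1000) = 0.878095
R(shunt driver) = exp(−0.00014 × 1000) = 0.869358
R(solar-array string) = exp(−0.000081 × 1000) = 0.922194
R(battery charge regulator) = exp(−0.00029 × 1000) = 0.748264
R(load switch) = exp(−0.000039 × 1000) = 0.961751
R(power distribution unit) = exp(−0.00025 × 1000) = 0.778801
Parallel (array deployment motor and shunt driver): 1 − (1 − 0.878095)(1 − 0.869358) = 0.984074
Series ([0.984074] and solar-array string): 0.984074 × 0.922194 = 0.907507
Series (load switch and power distribution unit): 0.961751 × 0.778801 = 0.749013
Parallel ([0.907507], battery charge regulator, and [0.749013]): 1 − (1 − 0.907507)(1 − 0.748264)(1 − 0.749013) = 0.9942

0.9942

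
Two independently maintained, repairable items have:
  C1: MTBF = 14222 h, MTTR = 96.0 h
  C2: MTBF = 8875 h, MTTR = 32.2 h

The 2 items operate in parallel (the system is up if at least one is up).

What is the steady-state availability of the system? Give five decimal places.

0.99998

A(C1) = MTBF/(MTBF+MTTR) = 14222/(14222+96.0) = 0.993295
A(C2) = MTBF/(MTBF+MTTR) = 8875/(8875+32.2) = 0.996385
Parallel availability: 1 − (1 − 0.993295)(1 − 0.996385) = 0.99998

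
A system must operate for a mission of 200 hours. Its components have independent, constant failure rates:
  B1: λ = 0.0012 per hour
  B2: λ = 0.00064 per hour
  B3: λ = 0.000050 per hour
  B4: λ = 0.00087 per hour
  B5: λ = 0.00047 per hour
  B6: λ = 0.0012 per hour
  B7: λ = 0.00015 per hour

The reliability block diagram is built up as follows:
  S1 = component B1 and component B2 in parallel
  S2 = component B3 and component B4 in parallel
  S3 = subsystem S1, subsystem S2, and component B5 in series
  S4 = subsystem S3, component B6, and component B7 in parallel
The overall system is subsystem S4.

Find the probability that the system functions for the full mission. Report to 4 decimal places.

R(B1) = exp(−0.0012 × 200) = 0.786628
R(B2) = exp(−0.00064 × 200) = 0.879853
R(B3) = exp(−0.000050 × 200) = 0.990050
R(B4) = exp(−0.00087 × 200) = 0.840297
R(B5) = exp(−0.00047 × 200) = 0.910283
R(B6) = exp(−0.0012 × 200) = 0.786628
R(B7) = exp(−0.00015 × 200) = 0.970446
Parallel (B1 and B2): 1 − (1 − 0.786628)(1 − 0.879853) = 0.974364
Parallel (B3 and B4): 1 − (1 − 0.990050)(1 − 0.840297) = 0.998411
Series ([0.974364], [0.998411], and B5): 0.974364 × 0.998411 × 0.910283 = 0.885538
Parallel ([0.885538], B6, and B7): 1 − (1 − 0.885538)(1 − 0.786628)(1 − 0.970446) = 0.9993

0.9993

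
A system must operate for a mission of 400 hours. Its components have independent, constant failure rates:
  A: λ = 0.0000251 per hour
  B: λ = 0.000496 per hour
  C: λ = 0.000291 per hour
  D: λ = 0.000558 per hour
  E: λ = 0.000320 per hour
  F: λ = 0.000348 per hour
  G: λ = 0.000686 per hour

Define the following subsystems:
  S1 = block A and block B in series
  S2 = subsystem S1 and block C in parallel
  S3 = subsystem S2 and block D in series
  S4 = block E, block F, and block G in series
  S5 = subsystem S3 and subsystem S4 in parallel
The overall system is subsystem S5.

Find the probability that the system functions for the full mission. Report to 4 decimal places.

0.9094

R(A) = exp(−0.0000251 × 400) = 0.990010
R(B) = exp(−0.000496 × 400) = 0.820042
R(C) = exp(−0.000291 × 400) = 0.890119
R(D) = exp(−0.000558 × 400) = 0.799955
R(E) = exp(−0.000320 × 400) = 0.879853
R(F) = exp(−0.000348 × 400) = 0.870054
R(G) = exp(−0.000686 × 400) = 0.760028
Series (A and B): 0.990010 × 0.820042 = 0.811850
Parallel ([0.811850] and C): 1 − (1 − 0.811850)(1 − 0.890119) = 0.979326
Series ([0.979326] and D): 0.979326 × 0.799955 = 0.783417
Series (E, F, and G): 0.879853 × 0.870054 × 0.760028 = 0.581816
Parallel ([0.783417] and [0.581816]): 1 − (1 − 0.783417)(1 − 0.581816) = 0.9094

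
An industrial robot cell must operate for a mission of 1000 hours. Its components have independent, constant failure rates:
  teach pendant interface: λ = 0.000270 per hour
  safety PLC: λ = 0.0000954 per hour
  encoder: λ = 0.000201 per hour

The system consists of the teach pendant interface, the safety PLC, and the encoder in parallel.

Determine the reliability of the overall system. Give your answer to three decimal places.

0.996

R(teach pendant interface) = exp(−0.000270 × 1000) = 0.76338
R(safety PLC) = exp(−0.0000954 × 1000) = 0.90901
R(encoder) = exp(−0.000201 × 1000) = 0.81791
Parallel (teach pendant interface, safety PLC, and encoder): 1 − (1 − 0.76338)(1 − 0.90901)(1 − 0.81791) = 0.996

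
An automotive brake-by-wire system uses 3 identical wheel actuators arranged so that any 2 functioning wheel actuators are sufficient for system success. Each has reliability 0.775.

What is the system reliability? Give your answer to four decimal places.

R = Σ_{i=2}^{3} C(3,i) p^i (1−p)^{3−i} with p = 0.775
C(3,2)·0.775^2·0.225^1 = 0.405422
C(3,3)·0.775^3·0.225^0 = 0.465484
Sum = 0.8709

0.8709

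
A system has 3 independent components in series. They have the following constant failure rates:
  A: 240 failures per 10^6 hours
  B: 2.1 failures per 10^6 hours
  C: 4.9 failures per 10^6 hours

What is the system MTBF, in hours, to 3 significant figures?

4050

Series of exponential components: λ_sys = Σ λ_i
λ_sys = 0.00024 + 0.0000021 + 0.0000049 = 2.4700e-04 /h
MTBF = 1 / λ_sys = 4050 h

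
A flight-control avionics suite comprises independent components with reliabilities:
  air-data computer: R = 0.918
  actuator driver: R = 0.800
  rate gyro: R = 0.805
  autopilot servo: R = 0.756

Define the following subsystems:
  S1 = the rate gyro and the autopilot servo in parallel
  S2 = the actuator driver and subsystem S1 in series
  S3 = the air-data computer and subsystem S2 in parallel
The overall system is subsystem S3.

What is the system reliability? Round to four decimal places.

0.9805

Parallel (rate gyro and autopilot servo): 1 − (1 − 0.805000)(1 − 0.756000) = 0.952420
Series (actuator driver and [0.952420]): 0.800000 × 0.952420 = 0.761936
Parallel (air-data computer and [0.761936]): 1 − (1 − 0.918000)(1 − 0.761936) = 0.9805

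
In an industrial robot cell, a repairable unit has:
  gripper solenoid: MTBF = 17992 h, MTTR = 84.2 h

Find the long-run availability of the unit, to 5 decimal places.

A(gripper solenoid) = MTBF/(MTBF+MTTR) = 17992/(17992+84.2) = 0.99534

0.99534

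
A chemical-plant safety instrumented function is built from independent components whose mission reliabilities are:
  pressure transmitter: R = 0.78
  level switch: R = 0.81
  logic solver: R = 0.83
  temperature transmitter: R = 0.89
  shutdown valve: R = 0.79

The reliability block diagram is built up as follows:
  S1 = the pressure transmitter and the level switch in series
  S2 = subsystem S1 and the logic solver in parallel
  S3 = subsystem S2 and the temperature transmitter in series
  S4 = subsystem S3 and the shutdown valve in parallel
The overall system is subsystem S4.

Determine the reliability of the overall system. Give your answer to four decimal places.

0.9652

Series (pressure transmitter and level switch): 0.780000 × 0.810000 = 0.631800
Parallel ([0.631800] and logic solver): 1 − (1 − 0.631800)(1 − 0.830000) = 0.937406
Series ([0.937406] and temperature transmitter): 0.937406 × 0.890000 = 0.834291
Parallel ([0.834291] and shutdown valve): 1 − (1 − 0.834291)(1 − 0.790000) = 0.9652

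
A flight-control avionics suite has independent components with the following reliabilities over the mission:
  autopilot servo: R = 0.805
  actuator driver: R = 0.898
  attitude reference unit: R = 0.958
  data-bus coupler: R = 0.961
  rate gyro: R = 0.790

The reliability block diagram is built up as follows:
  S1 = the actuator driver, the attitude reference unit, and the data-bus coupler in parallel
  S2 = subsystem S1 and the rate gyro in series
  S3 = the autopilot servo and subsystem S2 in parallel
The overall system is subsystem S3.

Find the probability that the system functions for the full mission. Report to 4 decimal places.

Parallel (actuator driver, attitude reference unit, and data-bus coupler): 1 − (1 − 0.898000)(1 − 0.958000)(1 − 0.961000) = 0.999833
Series ([0.999833] and rate gyro): 0.999833 × 0.790000 = 0.789868
Parallel (autopilot servo and [0.789868]): 1 − (1 − 0.805000)(1 − 0.789868) = 0.9590

0.9590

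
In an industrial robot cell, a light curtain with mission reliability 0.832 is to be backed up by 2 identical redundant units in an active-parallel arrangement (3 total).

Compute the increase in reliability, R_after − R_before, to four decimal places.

R_before = 0.832
R_after = 1 − (1 − 0.832)^3 = 0.9953
ΔR = 0.9953 − 0.832 = 0.1633

0.1633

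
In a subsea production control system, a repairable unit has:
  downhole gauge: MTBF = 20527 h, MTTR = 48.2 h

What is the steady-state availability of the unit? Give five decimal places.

A(downhole gauge) = MTBF/(MTBF+MTTR) = 20527/(20527+48.2) = 0.99766

0.99766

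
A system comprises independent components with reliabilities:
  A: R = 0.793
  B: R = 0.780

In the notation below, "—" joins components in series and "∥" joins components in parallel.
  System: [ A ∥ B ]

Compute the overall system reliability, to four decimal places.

0.9545

Parallel (A and B): 1 − (1 − 0.793000)(1 − 0.780000) = 0.9545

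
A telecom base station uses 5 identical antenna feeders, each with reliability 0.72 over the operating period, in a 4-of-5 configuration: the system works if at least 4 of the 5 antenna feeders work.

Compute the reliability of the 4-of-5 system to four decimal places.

0.5697

R = Σ_{i=4}^{5} C(5,i) p^i (1−p)^{5−i} with p = 0.72
C(5,4)·0.72^4·0.28^1 = 0.376234
C(5,5)·0.72^5·0.28^0 = 0.193492
Sum = 0.5697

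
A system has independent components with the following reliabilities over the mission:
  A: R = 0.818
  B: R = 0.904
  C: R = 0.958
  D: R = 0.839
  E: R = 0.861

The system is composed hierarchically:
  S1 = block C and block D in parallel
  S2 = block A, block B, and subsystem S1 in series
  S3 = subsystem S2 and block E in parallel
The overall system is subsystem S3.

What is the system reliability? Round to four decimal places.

0.9631

Parallel (C and D): 1 − (1 − 0.958000)(1 − 0.839000) = 0.993238
Series (A, B, and [0.993238]): 0.818000 × 0.904000 × 0.993238 = 0.734472
Parallel ([0.734472] and E): 1 − (1 − 0.734472)(1 − 0.861000) = 0.9631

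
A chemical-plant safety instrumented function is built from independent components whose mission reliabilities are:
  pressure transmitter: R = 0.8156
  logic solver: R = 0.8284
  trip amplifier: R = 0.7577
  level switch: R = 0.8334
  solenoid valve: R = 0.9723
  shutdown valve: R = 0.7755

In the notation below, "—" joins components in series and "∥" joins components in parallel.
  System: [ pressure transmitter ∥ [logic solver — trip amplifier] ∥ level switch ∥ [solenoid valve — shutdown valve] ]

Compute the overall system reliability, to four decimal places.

Series (logic solver and trip amplifier): 0.828400 × 0.757700 = 0.627679
Series (solenoid valve and shutdown valve): 0.972300 × 0.775500 = 0.754019
Parallel (pressure transmitter, [0.627679], level switch, and [0.754019]): 1 − (1 − 0.815600)(1 − 0.627679)(1 − 0.833400)(1 − 0.754019) = 0.9972

0.9972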